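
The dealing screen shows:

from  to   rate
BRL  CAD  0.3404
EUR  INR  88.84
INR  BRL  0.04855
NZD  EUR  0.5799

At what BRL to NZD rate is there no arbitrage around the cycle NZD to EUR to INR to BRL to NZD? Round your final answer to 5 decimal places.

0.39981

Known legs of the cycle: 0.5799 × 88.84 × 0.04855 = 2.5012142418
For no arbitrage the full-cycle product must be 1, so the missing rate is 1 / 2.5012142418 ≈ 0.3998058.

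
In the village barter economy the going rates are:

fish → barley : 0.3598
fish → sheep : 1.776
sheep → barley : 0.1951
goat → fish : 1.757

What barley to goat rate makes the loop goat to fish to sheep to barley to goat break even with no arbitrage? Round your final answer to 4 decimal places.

1.6426

Known legs of the cycle: 1.757 × 1.776 × 0.1951 = 0.6087962832
For no arbitrage the full-cycle product must be 1, so the missing rate is 1 / 0.6087962832 ≈ 1.642586.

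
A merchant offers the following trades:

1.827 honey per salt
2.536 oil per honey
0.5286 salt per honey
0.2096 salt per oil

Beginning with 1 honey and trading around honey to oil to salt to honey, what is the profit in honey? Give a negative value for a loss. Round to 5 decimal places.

1 honey × 2.536 = 2.536 oil
2.536 oil × 0.2096 = 0.5315456 salt
0.5315456 salt × 1.827 = 0.9711338112 honey
Net change: 0.9711338112 − 1 = -0.0288661888 honey

-0.02887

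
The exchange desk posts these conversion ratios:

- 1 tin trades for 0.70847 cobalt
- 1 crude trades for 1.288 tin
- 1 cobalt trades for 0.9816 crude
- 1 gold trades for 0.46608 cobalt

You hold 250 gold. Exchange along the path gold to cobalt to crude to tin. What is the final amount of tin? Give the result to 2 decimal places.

250 gold × 0.46608 = 116.52 cobalt
116.52 cobalt × 0.9816 = 114.376032 crude
114.376032 crude × 1.288 = 147.316329216 tin

147.32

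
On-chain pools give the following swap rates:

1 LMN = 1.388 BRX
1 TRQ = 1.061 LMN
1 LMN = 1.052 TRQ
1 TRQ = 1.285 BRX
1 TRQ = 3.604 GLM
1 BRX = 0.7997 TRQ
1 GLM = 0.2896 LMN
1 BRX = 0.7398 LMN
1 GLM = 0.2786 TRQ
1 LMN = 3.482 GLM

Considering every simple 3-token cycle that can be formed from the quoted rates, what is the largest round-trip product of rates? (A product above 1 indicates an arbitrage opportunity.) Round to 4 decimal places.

1.1777

LMN→BRX→TRQ→LMN: 1.388 × 0.7997 × 1.061 = 1.17769
LMN→TRQ→GLM→LMN: 1.052 × 3.604 × 0.2896 = 1.09799
LMN→GLM→TRQ→LMN: 3.482 × 0.2786 × 1.061 = 1.02926
LMN→TRQ→BRX→LMN: 1.052 × 1.285 × 0.7398 = 1.00008
Maximum is LMN→BRX→TRQ→LMN at 1.1777; arbitrage exists.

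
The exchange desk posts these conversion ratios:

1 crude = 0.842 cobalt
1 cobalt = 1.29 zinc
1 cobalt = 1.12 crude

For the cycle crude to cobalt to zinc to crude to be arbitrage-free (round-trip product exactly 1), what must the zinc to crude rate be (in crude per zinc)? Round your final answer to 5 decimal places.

0.92066

Known legs of the cycle: 0.842 × 1.29 = 1.08618
For no arbitrage the full-cycle product must be 1, so the missing rate is 1 / 1.08618 ≈ 0.9206577.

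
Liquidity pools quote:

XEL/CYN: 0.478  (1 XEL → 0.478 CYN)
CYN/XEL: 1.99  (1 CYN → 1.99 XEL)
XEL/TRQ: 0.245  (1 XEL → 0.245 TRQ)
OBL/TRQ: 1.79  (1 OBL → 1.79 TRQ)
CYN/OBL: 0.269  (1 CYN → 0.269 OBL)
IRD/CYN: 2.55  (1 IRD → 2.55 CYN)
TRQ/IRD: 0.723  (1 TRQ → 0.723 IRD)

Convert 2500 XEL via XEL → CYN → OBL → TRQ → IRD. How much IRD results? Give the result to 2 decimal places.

416.02

2500 XEL × 0.478 = 1195 CYN
1195 CYN × 0.269 = 321.455 OBL
321.455 OBL × 1.79 = 575.40445 TRQ
575.40445 TRQ × 0.723 = 416.01741735 IRD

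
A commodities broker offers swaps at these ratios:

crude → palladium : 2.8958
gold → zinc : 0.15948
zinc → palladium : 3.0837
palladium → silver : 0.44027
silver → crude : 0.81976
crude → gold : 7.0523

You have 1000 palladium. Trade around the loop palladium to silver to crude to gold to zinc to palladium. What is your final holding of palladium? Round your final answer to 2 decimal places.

1251.74

1000 palladium × 0.44027 = 440.27 silver
440.27 silver × 0.81976 = 360.9157352 crude
360.9157352 crude × 7.0523 = 2545.28603935096 gold
2545.28603935096 gold × 0.15948 = 405.9222175556911008 zinc
405.9222175556911008 zinc × 3.0837 = 1251.74234227648464753696 palladium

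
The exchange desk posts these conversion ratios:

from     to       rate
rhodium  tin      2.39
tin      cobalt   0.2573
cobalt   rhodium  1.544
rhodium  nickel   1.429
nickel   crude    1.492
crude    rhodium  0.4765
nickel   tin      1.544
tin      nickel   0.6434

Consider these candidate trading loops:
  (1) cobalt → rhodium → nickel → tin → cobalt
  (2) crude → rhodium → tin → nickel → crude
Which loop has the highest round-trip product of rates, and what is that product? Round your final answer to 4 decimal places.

1.0932

(1) 1.544 × 1.429 × 1.544 × 0.2573 = 0.87653
(2) 0.4765 × 2.39 × 0.6434 × 1.492 = 1.09323
Highest is cycle (2) at 1.0932 (>1, arbitrage).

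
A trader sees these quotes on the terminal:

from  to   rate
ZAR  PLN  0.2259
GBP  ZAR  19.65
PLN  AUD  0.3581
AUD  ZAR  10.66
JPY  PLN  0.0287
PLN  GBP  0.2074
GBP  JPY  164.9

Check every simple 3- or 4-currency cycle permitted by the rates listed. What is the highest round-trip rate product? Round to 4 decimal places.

GBP→JPY→PLN→GBP: 164.9 × 0.0287 × 0.2074 = 0.98155
GBP→ZAR→PLN→GBP: 19.65 × 0.2259 × 0.2074 = 0.92064
AUD→ZAR→PLN→AUD: 10.66 × 0.2259 × 0.3581 = 0.86234
Maximum is GBP→JPY→PLN→GBP at 0.9815; no arbitrage — every cycle loses value.

0.9815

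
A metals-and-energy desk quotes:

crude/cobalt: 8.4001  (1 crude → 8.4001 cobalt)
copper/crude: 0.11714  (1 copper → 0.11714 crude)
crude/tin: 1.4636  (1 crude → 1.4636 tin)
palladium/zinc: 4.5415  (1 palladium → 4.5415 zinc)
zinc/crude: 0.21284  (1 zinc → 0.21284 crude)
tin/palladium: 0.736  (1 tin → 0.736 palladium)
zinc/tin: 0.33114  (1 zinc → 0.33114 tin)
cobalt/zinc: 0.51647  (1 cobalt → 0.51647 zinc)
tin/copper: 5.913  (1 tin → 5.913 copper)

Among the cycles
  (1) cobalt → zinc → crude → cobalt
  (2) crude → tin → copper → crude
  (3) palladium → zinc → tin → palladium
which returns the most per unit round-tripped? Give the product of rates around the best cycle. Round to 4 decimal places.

(1) 0.51647 × 0.21284 × 8.4001 = 0.92338
(2) 1.4636 × 5.913 × 0.11714 = 1.01376
(3) 4.5415 × 0.33114 × 0.736 = 1.10685
Highest is cycle (3) at 1.1069 (>1, arbitrage).

1.1069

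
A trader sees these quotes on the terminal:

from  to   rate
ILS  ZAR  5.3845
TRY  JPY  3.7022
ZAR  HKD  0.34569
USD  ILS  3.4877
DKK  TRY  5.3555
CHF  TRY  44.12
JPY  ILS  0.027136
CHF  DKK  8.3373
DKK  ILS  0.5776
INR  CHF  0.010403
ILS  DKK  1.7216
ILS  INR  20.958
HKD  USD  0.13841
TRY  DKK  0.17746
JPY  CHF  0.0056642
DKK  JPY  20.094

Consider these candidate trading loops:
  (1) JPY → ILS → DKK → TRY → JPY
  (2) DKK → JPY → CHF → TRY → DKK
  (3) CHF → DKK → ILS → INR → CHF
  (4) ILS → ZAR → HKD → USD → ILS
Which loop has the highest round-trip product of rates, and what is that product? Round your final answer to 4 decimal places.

1.0499

(1) 0.027136 × 1.7216 × 5.3555 × 3.7022 = 0.92627
(2) 20.094 × 0.0056642 × 44.12 × 0.17746 = 0.89113
(3) 8.3373 × 0.5776 × 20.958 × 0.010403 = 1.04993
(4) 5.3845 × 0.34569 × 0.13841 × 3.4877 = 0.89854
Highest is cycle (3) at 1.0499 (>1, arbitrage).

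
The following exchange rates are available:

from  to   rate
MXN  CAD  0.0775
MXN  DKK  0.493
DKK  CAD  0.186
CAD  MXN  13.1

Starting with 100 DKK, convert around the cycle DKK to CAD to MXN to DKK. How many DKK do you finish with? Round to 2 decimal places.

120.12

100 DKK × 0.186 = 18.6 CAD
18.6 CAD × 13.1 = 243.66 MXN
243.66 MXN × 0.493 = 120.12438 DKK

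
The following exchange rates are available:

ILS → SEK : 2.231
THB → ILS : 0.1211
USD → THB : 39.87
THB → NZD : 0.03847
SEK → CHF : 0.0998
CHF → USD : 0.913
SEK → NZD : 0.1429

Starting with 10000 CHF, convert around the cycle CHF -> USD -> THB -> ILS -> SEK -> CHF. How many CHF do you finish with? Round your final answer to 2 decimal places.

10000 CHF × 0.913 = 9130 USD
9130 USD × 39.87 = 364013.1 THB
364013.1 THB × 0.1211 = 44081.98641 ILS
44081.98641 ILS × 2.231 = 98346.91168071 SEK
98346.91168071 SEK × 0.0998 = 9815.021785734858 CHF

9815.02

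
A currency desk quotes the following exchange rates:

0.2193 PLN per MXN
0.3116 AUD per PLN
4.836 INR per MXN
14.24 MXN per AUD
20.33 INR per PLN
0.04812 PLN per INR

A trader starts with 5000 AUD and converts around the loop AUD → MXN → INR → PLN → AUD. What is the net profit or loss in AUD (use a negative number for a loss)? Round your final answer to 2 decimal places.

162.85

5000 AUD × 14.24 = 71200 MXN
71200 MXN × 4.836 = 344323.2 INR
344323.2 INR × 0.04812 = 16568.832384 PLN
16568.832384 PLN × 0.3116 = 5162.8481708544 AUD
Net change: 5162.8481708544 − 5000 = 162.8481708544 AUD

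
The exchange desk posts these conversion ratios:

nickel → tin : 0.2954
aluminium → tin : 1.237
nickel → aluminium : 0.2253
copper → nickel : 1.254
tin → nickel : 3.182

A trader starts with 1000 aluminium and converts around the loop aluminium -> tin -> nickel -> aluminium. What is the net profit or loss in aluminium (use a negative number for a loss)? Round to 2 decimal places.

-113.19

1000 aluminium × 1.237 = 1237 tin
1237 tin × 3.182 = 3936.134 nickel
3936.134 nickel × 0.2253 = 886.8109902 aluminium
Net change: 886.8109902 − 1000 = -113.1890098 aluminium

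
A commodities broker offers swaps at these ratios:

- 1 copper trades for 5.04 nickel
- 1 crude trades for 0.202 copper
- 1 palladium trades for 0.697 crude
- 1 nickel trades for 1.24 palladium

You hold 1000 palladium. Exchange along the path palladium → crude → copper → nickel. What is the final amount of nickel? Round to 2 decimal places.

1000 palladium × 0.697 = 697 crude
697 crude × 0.202 = 140.794 copper
140.794 copper × 5.04 = 709.60176 nickel

709.60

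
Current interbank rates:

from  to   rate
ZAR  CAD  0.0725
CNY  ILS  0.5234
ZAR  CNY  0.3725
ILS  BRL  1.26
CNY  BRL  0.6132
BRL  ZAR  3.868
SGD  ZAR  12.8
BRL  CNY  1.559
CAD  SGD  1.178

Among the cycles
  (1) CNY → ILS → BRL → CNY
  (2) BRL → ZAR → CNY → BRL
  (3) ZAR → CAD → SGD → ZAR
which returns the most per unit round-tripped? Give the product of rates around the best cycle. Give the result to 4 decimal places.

(1) 0.5234 × 1.26 × 1.559 = 1.02814
(2) 3.868 × 0.3725 × 0.6132 = 0.88352
(3) 0.0725 × 1.178 × 12.8 = 1.09318
Highest is cycle (3) at 1.0932 (>1, arbitrage).

1.0932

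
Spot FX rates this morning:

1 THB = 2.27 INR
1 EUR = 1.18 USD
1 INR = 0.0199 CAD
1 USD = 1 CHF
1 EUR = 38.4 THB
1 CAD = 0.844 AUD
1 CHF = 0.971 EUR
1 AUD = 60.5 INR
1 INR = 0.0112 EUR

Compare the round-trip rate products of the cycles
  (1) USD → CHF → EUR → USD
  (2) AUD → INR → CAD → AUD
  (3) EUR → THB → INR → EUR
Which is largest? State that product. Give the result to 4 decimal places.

1.1458

(1) 1 × 0.971 × 1.18 = 1.14578
(2) 60.5 × 0.0199 × 0.844 = 1.01613
(3) 38.4 × 2.27 × 0.0112 = 0.97628
Highest is cycle (1) at 1.1458 (>1, arbitrage).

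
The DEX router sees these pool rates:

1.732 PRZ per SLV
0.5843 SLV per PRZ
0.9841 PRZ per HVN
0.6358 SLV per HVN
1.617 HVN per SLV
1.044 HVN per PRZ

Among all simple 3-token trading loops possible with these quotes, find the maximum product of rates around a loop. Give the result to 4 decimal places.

1.1497

PRZ→HVN→SLV→PRZ: 1.044 × 0.6358 × 1.732 = 1.14966
PRZ→SLV→HVN→PRZ: 0.5843 × 1.617 × 0.9841 = 0.92979
Maximum is PRZ→HVN→SLV→PRZ at 1.1497; arbitrage exists.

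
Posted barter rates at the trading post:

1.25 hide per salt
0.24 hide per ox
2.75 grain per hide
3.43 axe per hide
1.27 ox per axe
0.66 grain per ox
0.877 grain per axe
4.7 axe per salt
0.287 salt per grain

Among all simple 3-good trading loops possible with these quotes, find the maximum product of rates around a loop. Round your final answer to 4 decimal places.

1.1830

grain→salt→axe→grain: 0.287 × 4.7 × 0.877 = 1.18299
ox→hide→axe→ox: 0.24 × 3.43 × 1.27 = 1.04546
grain→salt→hide→grain: 0.287 × 1.25 × 2.75 = 0.98656
Maximum is grain→salt→axe→grain at 1.1830; arbitrage exists.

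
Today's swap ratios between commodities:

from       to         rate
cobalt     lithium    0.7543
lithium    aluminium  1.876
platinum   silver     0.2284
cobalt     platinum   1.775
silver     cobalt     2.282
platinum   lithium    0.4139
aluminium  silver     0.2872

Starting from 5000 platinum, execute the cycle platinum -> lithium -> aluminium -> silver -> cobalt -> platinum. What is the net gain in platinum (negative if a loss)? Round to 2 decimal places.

5000 platinum × 0.4139 = 2069.5 lithium
2069.5 lithium × 1.876 = 3882.382 aluminium
3882.382 aluminium × 0.2872 = 1115.0201104 silver
1115.0201104 silver × 2.282 = 2544.4758919328 cobalt
2544.4758919328 cobalt × 1.775 = 4516.44470818072 platinum
Net change: 4516.44470818072 − 5000 = -483.55529181928 platinum

-483.56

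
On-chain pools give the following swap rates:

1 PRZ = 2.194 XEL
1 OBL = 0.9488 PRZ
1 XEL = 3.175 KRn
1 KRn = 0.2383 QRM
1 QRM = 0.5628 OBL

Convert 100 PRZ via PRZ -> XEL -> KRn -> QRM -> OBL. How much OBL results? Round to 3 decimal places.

100 PRZ × 2.194 = 219.4 XEL
219.4 XEL × 3.175 = 696.595 KRn
696.595 KRn × 0.2383 = 165.9985885 QRM
165.9985885 QRM × 0.5628 = 93.4240056078 OBL

93.424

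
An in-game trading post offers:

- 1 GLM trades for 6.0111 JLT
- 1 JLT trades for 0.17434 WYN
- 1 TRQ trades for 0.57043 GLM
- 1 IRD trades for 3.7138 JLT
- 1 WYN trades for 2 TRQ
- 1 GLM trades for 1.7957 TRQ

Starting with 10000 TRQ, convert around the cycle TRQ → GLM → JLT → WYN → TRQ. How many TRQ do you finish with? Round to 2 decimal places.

11955.93

10000 TRQ × 0.57043 = 5704.3 GLM
5704.3 GLM × 6.0111 = 34289.11773 JLT
34289.11773 JLT × 0.17434 = 5977.9647850482 WYN
5977.9647850482 WYN × 2 = 11955.9295700964 TRQ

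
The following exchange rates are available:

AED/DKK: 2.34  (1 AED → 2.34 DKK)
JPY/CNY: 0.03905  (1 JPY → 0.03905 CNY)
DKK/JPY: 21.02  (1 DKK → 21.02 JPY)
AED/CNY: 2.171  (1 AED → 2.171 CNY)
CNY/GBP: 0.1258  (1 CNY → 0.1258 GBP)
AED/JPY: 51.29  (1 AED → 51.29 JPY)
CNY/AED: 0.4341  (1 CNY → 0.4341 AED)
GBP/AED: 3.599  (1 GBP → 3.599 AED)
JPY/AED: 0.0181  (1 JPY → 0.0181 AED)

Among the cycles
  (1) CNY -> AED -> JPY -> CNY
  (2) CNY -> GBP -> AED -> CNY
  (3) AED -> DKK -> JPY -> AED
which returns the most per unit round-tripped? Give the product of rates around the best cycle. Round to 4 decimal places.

0.9829

(1) 0.4341 × 51.29 × 0.03905 = 0.86945
(2) 0.1258 × 3.599 × 2.171 = 0.98293
(3) 2.34 × 21.02 × 0.0181 = 0.89028
Highest is cycle (2) at 0.9829 (≤1, no arbitrage).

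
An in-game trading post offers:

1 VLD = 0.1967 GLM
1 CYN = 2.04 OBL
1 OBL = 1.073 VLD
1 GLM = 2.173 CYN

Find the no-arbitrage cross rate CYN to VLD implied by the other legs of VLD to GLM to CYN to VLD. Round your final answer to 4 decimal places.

2.3396

Known legs of the cycle: 0.1967 × 2.173 = 0.4274291
For no arbitrage the full-cycle product must be 1, so the missing rate is 1 / 0.4274291 ≈ 2.339569.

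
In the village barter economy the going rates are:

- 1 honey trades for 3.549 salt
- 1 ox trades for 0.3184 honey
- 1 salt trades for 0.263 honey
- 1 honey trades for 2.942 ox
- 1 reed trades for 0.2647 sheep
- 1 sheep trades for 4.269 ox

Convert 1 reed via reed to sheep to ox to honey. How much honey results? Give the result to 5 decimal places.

0.35979

1 reed × 0.2647 = 0.2647 sheep
0.2647 sheep × 4.269 = 1.1300043 ox
1.1300043 ox × 0.3184 = 0.35979336912 honey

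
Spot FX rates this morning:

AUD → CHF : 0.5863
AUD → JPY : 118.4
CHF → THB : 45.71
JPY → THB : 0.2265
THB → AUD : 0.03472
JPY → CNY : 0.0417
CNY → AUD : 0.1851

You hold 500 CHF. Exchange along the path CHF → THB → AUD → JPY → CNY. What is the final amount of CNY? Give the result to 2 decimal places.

3917.86

500 CHF × 45.71 = 22855 THB
22855 THB × 0.03472 = 793.5256 AUD
793.5256 AUD × 118.4 = 93953.43104 JPY
93953.43104 JPY × 0.0417 = 3917.858074368 CNY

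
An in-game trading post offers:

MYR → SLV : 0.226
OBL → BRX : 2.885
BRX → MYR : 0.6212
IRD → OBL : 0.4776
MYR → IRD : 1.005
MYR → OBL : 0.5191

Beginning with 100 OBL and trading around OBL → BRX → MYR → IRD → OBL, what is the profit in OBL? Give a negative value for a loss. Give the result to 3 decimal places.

100 OBL × 2.885 = 288.5 BRX
288.5 BRX × 0.6212 = 179.2162 MYR
179.2162 MYR × 1.005 = 180.112281 IRD
180.112281 IRD × 0.4776 = 86.0216254056 OBL
Net change: 86.0216254056 − 100 = -13.9783745944 OBL

-13.978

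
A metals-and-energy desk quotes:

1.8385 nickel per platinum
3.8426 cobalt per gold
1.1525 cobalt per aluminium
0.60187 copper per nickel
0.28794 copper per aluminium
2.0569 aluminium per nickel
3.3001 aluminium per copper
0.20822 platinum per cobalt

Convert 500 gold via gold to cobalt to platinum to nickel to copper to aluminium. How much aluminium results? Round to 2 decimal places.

500 gold × 3.8426 = 1921.3 cobalt
1921.3 cobalt × 0.20822 = 400.053086 platinum
400.053086 platinum × 1.8385 = 735.497598611 nickel
735.497598611 nickel × 0.60187 = 442.67393967600257 copper
442.67393967600257 copper × 3.3001 = 1460.868268324776081257 aluminium

1460.87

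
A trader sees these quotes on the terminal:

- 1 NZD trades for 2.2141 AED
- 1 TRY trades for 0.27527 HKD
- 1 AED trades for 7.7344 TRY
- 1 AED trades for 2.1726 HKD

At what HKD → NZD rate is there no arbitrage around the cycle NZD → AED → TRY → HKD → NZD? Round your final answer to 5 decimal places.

0.21214

Known legs of the cycle: 2.2141 × 7.7344 × 0.27527 = 4.7139258144608
For no arbitrage the full-cycle product must be 1, so the missing rate is 1 / 4.7139258144608 ≈ 0.2121374.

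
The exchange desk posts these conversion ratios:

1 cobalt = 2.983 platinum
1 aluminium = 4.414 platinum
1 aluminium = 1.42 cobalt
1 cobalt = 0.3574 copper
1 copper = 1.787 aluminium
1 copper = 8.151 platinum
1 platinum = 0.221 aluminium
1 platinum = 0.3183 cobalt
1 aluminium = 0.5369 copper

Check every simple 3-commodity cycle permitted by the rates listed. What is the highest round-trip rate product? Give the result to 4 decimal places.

copper→platinum→aluminium→copper: 8.151 × 0.221 × 0.5369 = 0.96716
platinum→aluminium→cobalt→platinum: 0.221 × 1.42 × 2.983 = 0.93613
copper→platinum→cobalt→copper: 8.151 × 0.3183 × 0.3574 = 0.92726
copper→aluminium→cobalt→copper: 1.787 × 1.42 × 0.3574 = 0.90692
Maximum is copper→platinum→aluminium→copper at 0.9672; no arbitrage — every cycle loses value.

0.9672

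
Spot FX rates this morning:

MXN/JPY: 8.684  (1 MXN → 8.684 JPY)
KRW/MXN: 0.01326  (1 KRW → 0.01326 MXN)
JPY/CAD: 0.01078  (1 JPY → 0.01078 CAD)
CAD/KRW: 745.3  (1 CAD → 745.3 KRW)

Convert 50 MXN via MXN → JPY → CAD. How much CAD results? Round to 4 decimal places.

4.6807

50 MXN × 8.684 = 434.2 JPY
434.2 JPY × 0.01078 = 4.680676 CAD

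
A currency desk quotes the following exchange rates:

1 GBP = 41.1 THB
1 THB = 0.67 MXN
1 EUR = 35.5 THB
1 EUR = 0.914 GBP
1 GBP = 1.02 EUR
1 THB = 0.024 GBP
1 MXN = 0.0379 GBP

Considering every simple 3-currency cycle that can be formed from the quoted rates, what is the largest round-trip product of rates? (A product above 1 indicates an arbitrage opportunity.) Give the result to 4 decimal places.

1.0437

MXN→GBP→THB→MXN: 0.0379 × 41.1 × 0.67 = 1.04365
GBP→EUR→THB→GBP: 1.02 × 35.5 × 0.024 = 0.86904
Maximum is MXN→GBP→THB→MXN at 1.0437; arbitrage exists.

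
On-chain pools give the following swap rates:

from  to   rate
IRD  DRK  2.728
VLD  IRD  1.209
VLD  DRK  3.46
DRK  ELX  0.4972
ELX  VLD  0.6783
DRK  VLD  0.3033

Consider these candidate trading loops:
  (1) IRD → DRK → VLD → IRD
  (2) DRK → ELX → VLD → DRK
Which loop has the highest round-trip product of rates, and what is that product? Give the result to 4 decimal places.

(1) 2.728 × 0.3033 × 1.209 = 1.00033
(2) 0.4972 × 0.6783 × 3.46 = 1.16689
Highest is cycle (2) at 1.1669 (>1, arbitrage).

1.1669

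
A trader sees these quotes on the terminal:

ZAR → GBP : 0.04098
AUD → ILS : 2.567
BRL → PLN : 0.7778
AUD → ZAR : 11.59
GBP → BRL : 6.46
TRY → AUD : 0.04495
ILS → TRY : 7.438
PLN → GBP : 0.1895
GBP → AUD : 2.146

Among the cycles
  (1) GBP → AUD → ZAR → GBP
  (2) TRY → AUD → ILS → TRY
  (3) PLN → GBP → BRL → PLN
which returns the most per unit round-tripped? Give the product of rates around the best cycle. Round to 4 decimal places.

(1) 2.146 × 11.59 × 0.04098 = 1.01926
(2) 0.04495 × 2.567 × 7.438 = 0.85825
(3) 0.1895 × 6.46 × 0.7778 = 0.95216
Highest is cycle (1) at 1.0193 (>1, arbitrage).

1.0193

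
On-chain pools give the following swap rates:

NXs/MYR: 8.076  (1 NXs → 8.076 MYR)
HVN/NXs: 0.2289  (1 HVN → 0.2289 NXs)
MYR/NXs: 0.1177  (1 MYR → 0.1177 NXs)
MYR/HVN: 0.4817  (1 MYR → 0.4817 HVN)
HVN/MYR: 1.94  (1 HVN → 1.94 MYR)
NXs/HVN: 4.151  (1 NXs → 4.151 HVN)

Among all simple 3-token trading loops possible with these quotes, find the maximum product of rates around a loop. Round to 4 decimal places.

HVN→MYR→NXs→HVN: 1.94 × 0.1177 × 4.151 = 0.94783
HVN→NXs→MYR→HVN: 0.2289 × 8.076 × 0.4817 = 0.89047
Maximum is HVN→MYR→NXs→HVN at 0.9478; no arbitrage — every cycle loses value.

0.9478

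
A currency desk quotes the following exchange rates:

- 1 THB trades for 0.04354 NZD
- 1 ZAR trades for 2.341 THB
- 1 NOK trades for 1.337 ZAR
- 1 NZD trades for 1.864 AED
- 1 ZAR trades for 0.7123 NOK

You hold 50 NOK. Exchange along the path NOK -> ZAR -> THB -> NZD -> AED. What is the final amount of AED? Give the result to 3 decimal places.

12.701

50 NOK × 1.337 = 66.85 ZAR
66.85 ZAR × 2.341 = 156.49585 THB
156.49585 THB × 0.04354 = 6.813829309 NZD
6.813829309 NZD × 1.864 = 12.700977831976 AED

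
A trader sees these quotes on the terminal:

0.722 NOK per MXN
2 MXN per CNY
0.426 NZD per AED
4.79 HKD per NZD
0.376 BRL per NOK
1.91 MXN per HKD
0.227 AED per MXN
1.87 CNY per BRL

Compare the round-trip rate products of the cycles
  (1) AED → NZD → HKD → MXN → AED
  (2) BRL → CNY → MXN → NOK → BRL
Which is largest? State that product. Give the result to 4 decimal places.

1.0153

(1) 0.426 × 4.79 × 1.91 × 0.227 = 0.88472
(2) 1.87 × 2 × 0.722 × 0.376 = 1.01531
Highest is cycle (2) at 1.0153 (>1, arbitrage).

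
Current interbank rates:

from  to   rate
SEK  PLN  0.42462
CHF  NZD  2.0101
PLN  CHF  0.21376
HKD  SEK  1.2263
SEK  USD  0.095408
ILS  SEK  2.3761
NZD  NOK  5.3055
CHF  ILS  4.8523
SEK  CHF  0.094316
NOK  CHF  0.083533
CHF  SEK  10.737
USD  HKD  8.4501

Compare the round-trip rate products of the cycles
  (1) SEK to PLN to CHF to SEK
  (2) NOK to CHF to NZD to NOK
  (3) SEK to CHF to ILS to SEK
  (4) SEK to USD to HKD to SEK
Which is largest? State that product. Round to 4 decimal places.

(1) 0.42462 × 0.21376 × 10.737 = 0.97456
(2) 0.083533 × 2.0101 × 5.3055 = 0.89084
(3) 0.094316 × 4.8523 × 2.3761 = 1.08742
(4) 0.095408 × 8.4501 × 1.2263 = 0.98865
Highest is cycle (3) at 1.0874 (>1, arbitrage).

1.0874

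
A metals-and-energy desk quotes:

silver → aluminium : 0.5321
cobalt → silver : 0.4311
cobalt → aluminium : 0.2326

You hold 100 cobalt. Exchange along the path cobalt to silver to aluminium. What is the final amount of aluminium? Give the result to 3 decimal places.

100 cobalt × 0.4311 = 43.11 silver
43.11 silver × 0.5321 = 22.938831 aluminium

22.939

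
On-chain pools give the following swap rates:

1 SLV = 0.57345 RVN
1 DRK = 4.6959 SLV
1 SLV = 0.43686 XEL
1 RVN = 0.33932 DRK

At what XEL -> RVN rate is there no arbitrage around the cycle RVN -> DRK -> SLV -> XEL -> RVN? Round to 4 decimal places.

Known legs of the cycle: 0.33932 × 4.6959 × 0.43686 = 0.69609831056568
For no arbitrage the full-cycle product must be 1, so the missing rate is 1 / 0.69609831056568 ≈ 1.436579.

1.4366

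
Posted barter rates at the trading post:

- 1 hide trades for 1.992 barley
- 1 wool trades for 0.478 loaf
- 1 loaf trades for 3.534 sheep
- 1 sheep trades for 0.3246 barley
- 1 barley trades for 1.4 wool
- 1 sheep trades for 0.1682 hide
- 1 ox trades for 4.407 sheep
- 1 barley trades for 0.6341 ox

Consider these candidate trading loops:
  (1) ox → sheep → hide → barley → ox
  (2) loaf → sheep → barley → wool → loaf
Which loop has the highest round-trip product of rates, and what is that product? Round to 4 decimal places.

(1) 4.407 × 0.1682 × 1.992 × 0.6341 = 0.93630
(2) 3.534 × 0.3246 × 1.4 × 0.478 = 0.76766
Highest is cycle (1) at 0.9363 (≤1, no arbitrage).

0.9363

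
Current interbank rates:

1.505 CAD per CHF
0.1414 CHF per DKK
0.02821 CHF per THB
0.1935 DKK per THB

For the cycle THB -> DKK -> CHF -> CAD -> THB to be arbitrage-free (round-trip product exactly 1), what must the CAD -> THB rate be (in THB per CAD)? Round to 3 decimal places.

Known legs of the cycle: 0.1935 × 0.1414 × 1.505 = 0.0411781545
For no arbitrage the full-cycle product must be 1, so the missing rate is 1 / 0.0411781545 ≈ 24.28472.

24.285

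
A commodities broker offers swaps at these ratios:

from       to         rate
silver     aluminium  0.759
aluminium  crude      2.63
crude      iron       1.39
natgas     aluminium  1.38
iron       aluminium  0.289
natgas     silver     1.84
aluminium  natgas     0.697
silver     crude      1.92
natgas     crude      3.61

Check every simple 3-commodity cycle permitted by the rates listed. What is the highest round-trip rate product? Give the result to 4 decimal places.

iron→aluminium→crude→iron: 0.289 × 2.63 × 1.39 = 1.05650
silver→aluminium→natgas→silver: 0.759 × 0.697 × 1.84 = 0.97340
Maximum is iron→aluminium→crude→iron at 1.0565; arbitrage exists.

1.0565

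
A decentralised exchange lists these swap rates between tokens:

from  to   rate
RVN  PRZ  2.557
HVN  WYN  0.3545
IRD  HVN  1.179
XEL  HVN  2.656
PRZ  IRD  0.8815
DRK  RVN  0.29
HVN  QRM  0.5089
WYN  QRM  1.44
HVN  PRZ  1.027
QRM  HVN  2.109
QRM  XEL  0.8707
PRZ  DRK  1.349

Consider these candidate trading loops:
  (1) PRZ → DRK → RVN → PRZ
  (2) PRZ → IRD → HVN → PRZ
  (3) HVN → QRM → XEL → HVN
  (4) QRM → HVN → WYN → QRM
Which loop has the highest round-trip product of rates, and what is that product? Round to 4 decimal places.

(1) 1.349 × 0.29 × 2.557 = 1.00032
(2) 0.8815 × 1.179 × 1.027 = 1.06735
(3) 0.5089 × 0.8707 × 2.656 = 1.17687
(4) 2.109 × 0.3545 × 1.44 = 1.07660
Highest is cycle (3) at 1.1769 (>1, arbitrage).

1.1769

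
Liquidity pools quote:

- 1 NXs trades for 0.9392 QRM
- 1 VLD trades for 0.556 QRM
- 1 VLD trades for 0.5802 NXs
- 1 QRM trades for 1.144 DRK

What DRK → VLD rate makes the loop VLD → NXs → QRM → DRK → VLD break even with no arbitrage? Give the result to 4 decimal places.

1.6041

Known legs of the cycle: 0.5802 × 0.9392 × 1.144 = 0.62339287296
For no arbitrage the full-cycle product must be 1, so the missing rate is 1 / 0.62339287296 ≈ 1.604125.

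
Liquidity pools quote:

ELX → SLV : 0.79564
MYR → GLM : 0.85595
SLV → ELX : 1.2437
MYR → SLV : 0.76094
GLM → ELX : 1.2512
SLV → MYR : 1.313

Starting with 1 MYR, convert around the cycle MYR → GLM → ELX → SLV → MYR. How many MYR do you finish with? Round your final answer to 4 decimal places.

1.1188

1 MYR × 0.85595 = 0.85595 GLM
0.85595 GLM × 1.2512 = 1.07096464 ELX
1.07096464 ELX × 0.79564 = 0.8521023061696 SLV
0.8521023061696 SLV × 1.313 = 1.1188103280006848 MYR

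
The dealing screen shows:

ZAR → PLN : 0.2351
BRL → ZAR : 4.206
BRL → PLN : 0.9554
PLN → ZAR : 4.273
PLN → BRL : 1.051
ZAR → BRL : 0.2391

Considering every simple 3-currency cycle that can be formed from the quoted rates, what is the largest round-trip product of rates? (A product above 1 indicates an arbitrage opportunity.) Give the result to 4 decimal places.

1.0393

BRL→ZAR→PLN→BRL: 4.206 × 0.2351 × 1.051 = 1.03926
BRL→PLN→ZAR→BRL: 0.9554 × 4.273 × 0.2391 = 0.97611
Maximum is BRL→ZAR→PLN→BRL at 1.0393; arbitrage exists.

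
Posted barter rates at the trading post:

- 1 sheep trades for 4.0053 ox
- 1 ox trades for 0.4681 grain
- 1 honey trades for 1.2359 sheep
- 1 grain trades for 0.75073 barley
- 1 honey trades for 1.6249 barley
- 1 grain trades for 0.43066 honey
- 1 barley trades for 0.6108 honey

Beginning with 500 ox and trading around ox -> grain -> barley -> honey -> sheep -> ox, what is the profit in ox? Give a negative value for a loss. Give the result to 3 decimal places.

31.263

500 ox × 0.4681 = 234.05 grain
234.05 grain × 0.75073 = 175.7083565 barley
175.7083565 barley × 0.6108 = 107.3226641502 honey
107.3226641502 honey × 1.2359 = 132.64008062323218 sheep
132.64008062323218 sheep × 4.0053 = 531.263314920231850554 ox
Net change: 531.263314920231850554 − 500 = 31.263314920231850554 ox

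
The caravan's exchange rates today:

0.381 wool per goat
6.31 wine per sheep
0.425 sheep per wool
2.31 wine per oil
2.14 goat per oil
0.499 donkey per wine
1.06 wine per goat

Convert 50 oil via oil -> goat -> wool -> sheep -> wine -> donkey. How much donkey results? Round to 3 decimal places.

54.554

50 oil × 2.14 = 107 goat
107 goat × 0.381 = 40.767 wool
40.767 wool × 0.425 = 17.325975 sheep
17.325975 sheep × 6.31 = 109.32690225 wine
109.32690225 wine × 0.499 = 54.55412422275 donkey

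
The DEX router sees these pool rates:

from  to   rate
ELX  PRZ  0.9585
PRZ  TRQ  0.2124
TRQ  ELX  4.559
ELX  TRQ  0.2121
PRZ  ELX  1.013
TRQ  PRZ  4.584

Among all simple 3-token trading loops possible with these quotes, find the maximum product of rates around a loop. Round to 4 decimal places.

ELX→TRQ→PRZ→ELX: 0.2121 × 4.584 × 1.013 = 0.98491
ELX→PRZ→TRQ→ELX: 0.9585 × 0.2124 × 4.559 = 0.92815
Maximum is ELX→TRQ→PRZ→ELX at 0.9849; no arbitrage — every cycle loses value.

0.9849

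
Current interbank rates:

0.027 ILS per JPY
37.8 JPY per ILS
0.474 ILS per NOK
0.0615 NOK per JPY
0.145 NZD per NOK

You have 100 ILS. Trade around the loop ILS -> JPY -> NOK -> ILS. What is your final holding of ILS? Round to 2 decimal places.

110.19

100 ILS × 37.8 = 3780 JPY
3780 JPY × 0.0615 = 232.47 NOK
232.47 NOK × 0.474 = 110.19078 ILS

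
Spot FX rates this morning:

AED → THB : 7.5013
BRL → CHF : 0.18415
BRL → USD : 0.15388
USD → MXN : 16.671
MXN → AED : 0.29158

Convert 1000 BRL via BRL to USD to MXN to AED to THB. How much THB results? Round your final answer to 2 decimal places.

1000 BRL × 0.15388 = 153.88 USD
153.88 USD × 16.671 = 2565.33348 MXN
2565.33348 MXN × 0.29158 = 747.9999360984 AED
747.9999360984 AED × 7.5013 = 5610.97192065492792 THB

5610.97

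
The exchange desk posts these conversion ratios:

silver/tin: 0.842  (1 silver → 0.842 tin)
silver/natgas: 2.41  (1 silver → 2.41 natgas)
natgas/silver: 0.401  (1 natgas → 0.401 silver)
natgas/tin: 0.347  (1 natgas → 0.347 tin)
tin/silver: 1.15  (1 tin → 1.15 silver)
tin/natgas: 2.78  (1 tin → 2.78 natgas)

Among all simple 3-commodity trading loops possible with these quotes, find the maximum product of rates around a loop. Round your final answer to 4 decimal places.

0.9617

tin→silver→natgas→tin: 1.15 × 2.41 × 0.347 = 0.96171
tin→natgas→silver→tin: 2.78 × 0.401 × 0.842 = 0.93864
Maximum is tin→silver→natgas→tin at 0.9617; no arbitrage — every cycle loses value.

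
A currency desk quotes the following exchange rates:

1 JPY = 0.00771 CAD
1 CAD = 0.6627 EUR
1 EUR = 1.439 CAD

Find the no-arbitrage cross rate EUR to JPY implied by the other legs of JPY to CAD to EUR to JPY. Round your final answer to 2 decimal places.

Known legs of the cycle: 0.00771 × 0.6627 = 0.005109417
For no arbitrage the full-cycle product must be 1, so the missing rate is 1 / 0.005109417 ≈ 195.7170.

195.72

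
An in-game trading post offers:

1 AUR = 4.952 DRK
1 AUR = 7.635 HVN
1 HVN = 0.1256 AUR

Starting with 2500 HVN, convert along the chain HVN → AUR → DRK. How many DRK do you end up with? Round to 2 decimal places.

1554.93

2500 HVN × 0.1256 = 314 AUR
314 AUR × 4.952 = 1554.928 DRK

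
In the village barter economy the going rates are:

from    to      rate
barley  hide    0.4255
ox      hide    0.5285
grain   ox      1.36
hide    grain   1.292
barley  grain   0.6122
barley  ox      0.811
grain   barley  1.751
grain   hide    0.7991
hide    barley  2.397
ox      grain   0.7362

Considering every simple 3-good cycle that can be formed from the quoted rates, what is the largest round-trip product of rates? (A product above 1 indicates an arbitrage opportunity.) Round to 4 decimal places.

1.1726

grain→hide→barley→grain: 0.7991 × 2.397 × 0.6122 = 1.17263
ox→grain→barley→ox: 0.7362 × 1.751 × 0.811 = 1.04545
ox→hide→barley→ox: 0.5285 × 2.397 × 0.811 = 1.02739
grain→barley→hide→grain: 1.751 × 0.4255 × 1.292 = 0.96261
ox→hide→grain→ox: 0.5285 × 1.292 × 1.36 = 0.92864
Maximum is grain→hide→barley→grain at 1.1726; arbitrage exists.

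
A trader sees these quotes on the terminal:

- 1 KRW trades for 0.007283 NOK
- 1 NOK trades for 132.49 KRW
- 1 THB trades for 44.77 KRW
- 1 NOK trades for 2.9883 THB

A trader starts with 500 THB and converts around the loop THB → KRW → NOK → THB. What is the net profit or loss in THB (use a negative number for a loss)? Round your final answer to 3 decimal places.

-12.818

500 THB × 44.77 = 22385 KRW
22385 KRW × 0.007283 = 163.029955 NOK
163.029955 NOK × 2.9883 = 487.1824145265 THB
Net change: 487.1824145265 − 500 = -12.8175854735 THB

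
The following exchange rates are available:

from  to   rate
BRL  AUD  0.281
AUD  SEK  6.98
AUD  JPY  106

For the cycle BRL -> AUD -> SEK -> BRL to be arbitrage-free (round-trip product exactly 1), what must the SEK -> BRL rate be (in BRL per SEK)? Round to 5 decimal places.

Known legs of the cycle: 0.281 × 6.98 = 1.96138
For no arbitrage the full-cycle product must be 1, so the missing rate is 1 / 1.96138 ≈ 0.5098451.

0.50985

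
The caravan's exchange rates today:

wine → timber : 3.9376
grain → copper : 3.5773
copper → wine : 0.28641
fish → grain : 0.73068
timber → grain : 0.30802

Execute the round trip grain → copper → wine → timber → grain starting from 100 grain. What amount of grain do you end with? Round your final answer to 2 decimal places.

100 grain × 3.5773 = 357.73 copper
357.73 copper × 0.28641 = 102.4574493 wine
102.4574493 wine × 3.9376 = 403.43645236368 timber
403.43645236368 timber × 0.30802 = 124.2664960570607136 grain

124.27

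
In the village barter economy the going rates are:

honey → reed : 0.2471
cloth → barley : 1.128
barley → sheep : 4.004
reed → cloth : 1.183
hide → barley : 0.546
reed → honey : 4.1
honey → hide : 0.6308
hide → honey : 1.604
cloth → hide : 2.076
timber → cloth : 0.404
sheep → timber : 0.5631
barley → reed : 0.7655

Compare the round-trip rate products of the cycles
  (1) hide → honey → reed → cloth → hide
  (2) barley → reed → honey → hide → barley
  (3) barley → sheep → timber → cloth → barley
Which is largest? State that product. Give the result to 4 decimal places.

1.0810

(1) 1.604 × 0.2471 × 1.183 × 2.076 = 0.97340
(2) 0.7655 × 4.1 × 0.6308 × 0.546 = 1.08097
(3) 4.004 × 0.5631 × 0.404 × 1.128 = 1.02747
Highest is cycle (2) at 1.0810 (>1, arbitrage).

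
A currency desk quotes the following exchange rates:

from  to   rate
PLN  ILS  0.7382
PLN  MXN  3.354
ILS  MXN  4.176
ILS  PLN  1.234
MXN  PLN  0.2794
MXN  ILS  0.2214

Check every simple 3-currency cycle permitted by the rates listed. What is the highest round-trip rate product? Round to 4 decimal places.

PLN→MXN→ILS→PLN: 3.354 × 0.2214 × 1.234 = 0.91634
PLN→ILS→MXN→PLN: 0.7382 × 4.176 × 0.2794 = 0.86131
Maximum is PLN→MXN→ILS→PLN at 0.9163; no arbitrage — every cycle loses value.

0.9163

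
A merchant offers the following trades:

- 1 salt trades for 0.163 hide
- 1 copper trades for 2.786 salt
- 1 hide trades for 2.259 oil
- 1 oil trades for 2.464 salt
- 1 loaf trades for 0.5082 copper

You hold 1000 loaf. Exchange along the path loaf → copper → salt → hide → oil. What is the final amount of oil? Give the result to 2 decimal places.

521.34

1000 loaf × 0.5082 = 508.2 copper
508.2 copper × 2.786 = 1415.8452 salt
1415.8452 salt × 0.163 = 230.7827676 hide
230.7827676 hide × 2.259 = 521.3382720084 oil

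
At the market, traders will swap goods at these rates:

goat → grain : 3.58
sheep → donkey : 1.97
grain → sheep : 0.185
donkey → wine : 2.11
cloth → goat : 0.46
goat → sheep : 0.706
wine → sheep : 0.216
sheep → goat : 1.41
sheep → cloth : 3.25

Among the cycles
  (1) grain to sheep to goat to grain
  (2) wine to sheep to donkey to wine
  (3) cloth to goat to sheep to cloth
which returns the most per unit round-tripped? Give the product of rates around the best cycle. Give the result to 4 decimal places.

(1) 0.185 × 1.41 × 3.58 = 0.93384
(2) 0.216 × 1.97 × 2.11 = 0.89785
(3) 0.46 × 0.706 × 3.25 = 1.05547
Highest is cycle (3) at 1.0555 (>1, arbitrage).

1.0555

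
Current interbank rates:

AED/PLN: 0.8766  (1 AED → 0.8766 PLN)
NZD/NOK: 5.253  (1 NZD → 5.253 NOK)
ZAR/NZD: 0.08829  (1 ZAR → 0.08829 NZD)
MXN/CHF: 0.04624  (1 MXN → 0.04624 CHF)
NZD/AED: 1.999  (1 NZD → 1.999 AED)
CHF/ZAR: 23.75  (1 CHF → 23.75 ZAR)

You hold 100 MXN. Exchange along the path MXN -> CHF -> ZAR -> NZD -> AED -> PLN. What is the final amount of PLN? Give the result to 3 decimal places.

100 MXN × 0.04624 = 4.624 CHF
4.624 CHF × 23.75 = 109.82 ZAR
109.82 ZAR × 0.08829 = 9.6960078 NZD
9.6960078 NZD × 1.999 = 19.3823195922 AED
19.3823195922 AED × 0.8766 = 16.99054135452252 PLN

16.991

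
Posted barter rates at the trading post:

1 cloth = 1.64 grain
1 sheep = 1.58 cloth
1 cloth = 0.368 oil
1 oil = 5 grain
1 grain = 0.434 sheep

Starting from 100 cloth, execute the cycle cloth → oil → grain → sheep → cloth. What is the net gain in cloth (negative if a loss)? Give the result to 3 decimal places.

26.172

100 cloth × 0.368 = 36.8 oil
36.8 oil × 5 = 184 grain
184 grain × 0.434 = 79.856 sheep
79.856 sheep × 1.58 = 126.17248 cloth
Net change: 126.17248 − 100 = 26.17248 cloth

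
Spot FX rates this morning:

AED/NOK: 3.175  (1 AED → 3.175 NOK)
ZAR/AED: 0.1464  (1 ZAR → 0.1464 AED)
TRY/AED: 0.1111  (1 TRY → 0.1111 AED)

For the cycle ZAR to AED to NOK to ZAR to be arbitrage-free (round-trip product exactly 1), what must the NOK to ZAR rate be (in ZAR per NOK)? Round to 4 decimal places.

2.1514

Known legs of the cycle: 0.1464 × 3.175 = 0.46482
For no arbitrage the full-cycle product must be 1, so the missing rate is 1 / 0.46482 ≈ 2.151370.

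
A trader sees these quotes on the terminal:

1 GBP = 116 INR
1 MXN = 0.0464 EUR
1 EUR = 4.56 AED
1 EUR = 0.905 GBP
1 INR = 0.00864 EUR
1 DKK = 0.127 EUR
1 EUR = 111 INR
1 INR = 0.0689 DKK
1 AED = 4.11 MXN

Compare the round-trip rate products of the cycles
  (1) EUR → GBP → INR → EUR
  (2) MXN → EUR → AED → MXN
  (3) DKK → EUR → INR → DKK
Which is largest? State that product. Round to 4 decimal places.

(1) 0.905 × 116 × 0.00864 = 0.90703
(2) 0.0464 × 4.56 × 4.11 = 0.86961
(3) 0.127 × 111 × 0.0689 = 0.97128
Highest is cycle (3) at 0.9713 (≤1, no arbitrage).

0.9713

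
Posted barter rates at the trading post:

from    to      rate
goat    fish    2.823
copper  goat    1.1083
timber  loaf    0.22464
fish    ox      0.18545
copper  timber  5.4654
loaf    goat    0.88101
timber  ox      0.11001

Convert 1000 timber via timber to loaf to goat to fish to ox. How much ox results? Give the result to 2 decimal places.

103.61

1000 timber × 0.22464 = 224.64 loaf
224.64 loaf × 0.88101 = 197.9100864 goat
197.9100864 goat × 2.823 = 558.7001739072 fish
558.7001739072 fish × 0.18545 = 103.61094725109024 ox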